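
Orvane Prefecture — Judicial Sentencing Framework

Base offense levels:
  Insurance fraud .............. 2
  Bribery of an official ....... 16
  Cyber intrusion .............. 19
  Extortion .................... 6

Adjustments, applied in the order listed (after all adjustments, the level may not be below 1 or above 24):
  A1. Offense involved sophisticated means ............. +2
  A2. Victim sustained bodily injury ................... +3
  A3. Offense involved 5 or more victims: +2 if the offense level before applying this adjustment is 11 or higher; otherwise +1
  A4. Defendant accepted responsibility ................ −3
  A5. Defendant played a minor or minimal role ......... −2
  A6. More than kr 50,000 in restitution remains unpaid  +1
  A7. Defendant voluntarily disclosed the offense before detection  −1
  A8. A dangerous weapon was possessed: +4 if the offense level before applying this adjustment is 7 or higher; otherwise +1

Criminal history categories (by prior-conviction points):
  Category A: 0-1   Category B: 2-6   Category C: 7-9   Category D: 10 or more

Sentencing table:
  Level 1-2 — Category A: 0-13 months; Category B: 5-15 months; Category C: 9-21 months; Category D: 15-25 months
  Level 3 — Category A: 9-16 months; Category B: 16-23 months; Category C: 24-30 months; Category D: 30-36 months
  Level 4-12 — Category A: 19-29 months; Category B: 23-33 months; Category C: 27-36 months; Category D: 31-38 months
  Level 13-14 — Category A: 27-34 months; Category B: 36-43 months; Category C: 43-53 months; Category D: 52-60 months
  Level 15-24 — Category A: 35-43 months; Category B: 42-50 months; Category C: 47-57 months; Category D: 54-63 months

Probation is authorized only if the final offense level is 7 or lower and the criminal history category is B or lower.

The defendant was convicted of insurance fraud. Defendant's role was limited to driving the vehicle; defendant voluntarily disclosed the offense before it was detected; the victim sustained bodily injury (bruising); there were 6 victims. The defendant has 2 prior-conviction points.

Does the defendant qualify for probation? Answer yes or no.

Yes

Base offense level for insurance fraud: 2.
A1 does not apply.
A2 applies: 2 + 3 = 5.
A3 applies (level before this adjustment is 5 < 11, so +1): 5 + 1 = 6.
A5 applies: 6 − 2 = 4.
A7 applies: 4 − 1 = 3.
A8 does not apply.
Final offense level: 3.
Criminal history: 2 prior points → Category B (2-6).
Level 3 falls in the 3 band.
Grid: Level 3 × Category B = 16-23 months.
Probation check: level 3 ≤ 7 and category B ≤ B → eligible.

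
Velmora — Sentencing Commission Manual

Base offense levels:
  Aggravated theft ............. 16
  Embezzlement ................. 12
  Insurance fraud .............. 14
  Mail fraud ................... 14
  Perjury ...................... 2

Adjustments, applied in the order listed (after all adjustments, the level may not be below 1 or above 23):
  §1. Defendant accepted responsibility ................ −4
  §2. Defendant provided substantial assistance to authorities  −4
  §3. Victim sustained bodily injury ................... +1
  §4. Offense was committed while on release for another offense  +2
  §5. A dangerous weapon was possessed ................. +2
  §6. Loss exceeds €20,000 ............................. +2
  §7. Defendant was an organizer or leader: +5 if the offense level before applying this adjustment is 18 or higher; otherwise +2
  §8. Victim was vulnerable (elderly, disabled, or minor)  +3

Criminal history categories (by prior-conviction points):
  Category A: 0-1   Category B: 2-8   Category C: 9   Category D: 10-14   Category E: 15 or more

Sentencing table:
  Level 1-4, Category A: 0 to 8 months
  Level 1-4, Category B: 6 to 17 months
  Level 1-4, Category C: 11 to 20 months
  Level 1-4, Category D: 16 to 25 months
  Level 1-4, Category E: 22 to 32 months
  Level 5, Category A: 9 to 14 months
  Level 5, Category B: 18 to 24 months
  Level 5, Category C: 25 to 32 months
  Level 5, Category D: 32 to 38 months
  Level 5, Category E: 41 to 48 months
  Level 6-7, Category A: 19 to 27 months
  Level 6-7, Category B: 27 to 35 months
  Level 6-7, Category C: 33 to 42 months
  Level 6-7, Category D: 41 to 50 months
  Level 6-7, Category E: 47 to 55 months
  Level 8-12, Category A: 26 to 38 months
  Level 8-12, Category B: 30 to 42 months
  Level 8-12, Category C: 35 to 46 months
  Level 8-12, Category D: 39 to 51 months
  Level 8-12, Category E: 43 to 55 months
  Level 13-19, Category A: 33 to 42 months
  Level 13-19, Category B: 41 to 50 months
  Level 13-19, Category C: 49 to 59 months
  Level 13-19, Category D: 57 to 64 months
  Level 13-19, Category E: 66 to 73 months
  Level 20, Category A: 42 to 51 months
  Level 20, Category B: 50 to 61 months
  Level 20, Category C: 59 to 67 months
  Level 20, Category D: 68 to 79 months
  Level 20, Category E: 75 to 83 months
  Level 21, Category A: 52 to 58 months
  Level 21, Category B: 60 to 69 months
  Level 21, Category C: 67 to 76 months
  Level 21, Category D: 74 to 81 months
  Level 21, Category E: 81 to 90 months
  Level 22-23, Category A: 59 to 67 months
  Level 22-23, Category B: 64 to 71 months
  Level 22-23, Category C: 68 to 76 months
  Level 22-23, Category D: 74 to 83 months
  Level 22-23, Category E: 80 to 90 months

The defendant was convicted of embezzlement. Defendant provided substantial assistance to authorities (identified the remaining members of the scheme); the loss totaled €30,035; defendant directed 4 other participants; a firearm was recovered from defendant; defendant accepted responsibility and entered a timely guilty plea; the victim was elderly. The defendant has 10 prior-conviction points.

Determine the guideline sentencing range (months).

57-64 months

Base offense level for embezzlement: 12.
§1 applies: 12 − 4 = 8.
§2 applies: 8 − 4 = 4.
§5 applies: 4 + 2 = 6.
§6 applies: 6 + 2 = 8.
§7 applies (level before this adjustment is 8 < 18, so +2): 8 + 2 = 10.
§8 applies: 10 + 3 = 13.
Final offense level: 13.
Criminal history: 10 prior points → Category D (10-14).
Level 13 falls in the 13-19 band.
Grid: Level 13-19 × Category D = 57-64 months.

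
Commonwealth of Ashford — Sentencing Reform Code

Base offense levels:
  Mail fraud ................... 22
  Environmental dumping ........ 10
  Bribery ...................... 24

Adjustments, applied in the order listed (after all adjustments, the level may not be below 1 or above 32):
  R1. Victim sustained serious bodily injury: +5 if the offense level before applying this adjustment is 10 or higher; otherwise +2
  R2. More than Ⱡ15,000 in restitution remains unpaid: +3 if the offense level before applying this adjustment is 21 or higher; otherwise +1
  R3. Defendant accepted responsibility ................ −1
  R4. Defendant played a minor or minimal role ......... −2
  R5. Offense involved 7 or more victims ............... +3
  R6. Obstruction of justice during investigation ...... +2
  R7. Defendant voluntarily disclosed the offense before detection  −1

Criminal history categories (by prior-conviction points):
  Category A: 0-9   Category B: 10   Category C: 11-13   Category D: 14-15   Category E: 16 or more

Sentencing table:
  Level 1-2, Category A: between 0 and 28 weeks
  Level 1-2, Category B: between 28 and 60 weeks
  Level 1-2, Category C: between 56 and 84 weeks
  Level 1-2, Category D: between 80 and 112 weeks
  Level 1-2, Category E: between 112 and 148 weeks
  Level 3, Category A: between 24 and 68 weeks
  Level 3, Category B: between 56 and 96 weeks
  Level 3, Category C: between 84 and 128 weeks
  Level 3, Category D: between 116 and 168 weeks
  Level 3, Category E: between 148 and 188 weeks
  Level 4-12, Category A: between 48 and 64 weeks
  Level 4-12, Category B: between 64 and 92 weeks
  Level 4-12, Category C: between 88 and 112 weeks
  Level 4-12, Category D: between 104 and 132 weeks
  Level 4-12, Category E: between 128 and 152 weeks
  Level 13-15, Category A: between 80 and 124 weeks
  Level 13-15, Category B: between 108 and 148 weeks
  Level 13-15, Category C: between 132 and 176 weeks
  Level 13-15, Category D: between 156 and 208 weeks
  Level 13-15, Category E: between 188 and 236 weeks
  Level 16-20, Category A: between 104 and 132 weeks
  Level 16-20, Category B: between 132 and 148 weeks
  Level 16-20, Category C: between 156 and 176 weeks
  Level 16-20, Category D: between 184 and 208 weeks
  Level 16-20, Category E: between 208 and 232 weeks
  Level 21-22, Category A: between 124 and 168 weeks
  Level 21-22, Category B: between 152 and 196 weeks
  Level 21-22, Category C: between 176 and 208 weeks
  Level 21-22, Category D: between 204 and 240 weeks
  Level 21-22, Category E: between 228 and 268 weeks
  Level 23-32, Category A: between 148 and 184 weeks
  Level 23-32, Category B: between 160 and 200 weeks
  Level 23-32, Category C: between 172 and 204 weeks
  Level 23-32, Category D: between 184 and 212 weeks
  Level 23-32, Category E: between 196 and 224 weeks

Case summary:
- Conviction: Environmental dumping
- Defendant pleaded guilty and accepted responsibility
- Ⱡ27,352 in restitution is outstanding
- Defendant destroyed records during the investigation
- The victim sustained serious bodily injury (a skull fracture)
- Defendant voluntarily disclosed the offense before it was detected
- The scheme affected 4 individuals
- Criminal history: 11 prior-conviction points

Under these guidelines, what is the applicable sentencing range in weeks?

Base offense level for environmental dumping: 10.
R1 applies (level before this adjustment is 10 ≥ 10, so +5): 10 + 5 = 15.
R2 applies (level before this adjustment is 15 < 21, so +1): 15 + 1 = 16.
R3 applies: 16 − 1 = 15.
R4 does not apply.
R5 does not apply.
R6 applies: 15 + 2 = 17.
R7 applies: 17 − 1 = 16.
Final offense level: 16.
Criminal history: 11 prior points → Category C (11-13).
Level 16 falls in the 16-20 band.
Grid: Level 16-20 × Category C = 156-176 weeks.

156-176 weeks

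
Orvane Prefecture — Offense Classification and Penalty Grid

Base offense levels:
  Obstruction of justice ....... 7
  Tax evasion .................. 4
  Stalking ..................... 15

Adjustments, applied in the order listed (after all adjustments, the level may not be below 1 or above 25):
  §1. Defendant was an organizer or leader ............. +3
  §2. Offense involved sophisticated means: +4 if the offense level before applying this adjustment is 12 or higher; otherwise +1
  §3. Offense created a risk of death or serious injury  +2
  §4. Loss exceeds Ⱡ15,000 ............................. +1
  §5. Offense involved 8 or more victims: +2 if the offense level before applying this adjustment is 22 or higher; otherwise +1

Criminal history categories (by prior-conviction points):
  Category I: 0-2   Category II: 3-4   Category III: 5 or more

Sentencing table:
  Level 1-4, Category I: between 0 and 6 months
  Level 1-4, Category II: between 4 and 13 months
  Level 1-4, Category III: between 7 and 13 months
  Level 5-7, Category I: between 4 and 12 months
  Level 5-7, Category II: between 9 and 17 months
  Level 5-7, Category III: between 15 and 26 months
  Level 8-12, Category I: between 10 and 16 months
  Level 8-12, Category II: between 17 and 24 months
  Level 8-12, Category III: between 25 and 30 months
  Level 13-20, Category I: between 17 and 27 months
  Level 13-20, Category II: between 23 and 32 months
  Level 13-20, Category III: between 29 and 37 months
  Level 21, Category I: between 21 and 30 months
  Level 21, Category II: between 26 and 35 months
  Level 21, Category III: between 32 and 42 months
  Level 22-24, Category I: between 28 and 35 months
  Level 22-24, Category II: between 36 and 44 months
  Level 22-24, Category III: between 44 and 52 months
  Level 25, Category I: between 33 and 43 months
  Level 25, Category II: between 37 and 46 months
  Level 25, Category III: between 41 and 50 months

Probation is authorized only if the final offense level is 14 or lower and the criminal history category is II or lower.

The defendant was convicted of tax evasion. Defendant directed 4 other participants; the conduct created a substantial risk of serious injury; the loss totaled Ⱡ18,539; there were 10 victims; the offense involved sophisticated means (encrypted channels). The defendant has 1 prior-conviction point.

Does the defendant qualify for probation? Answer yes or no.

Yes

Base offense level for tax evasion: 4.
§1 applies: 4 + 3 = 7.
§2 applies (level before this adjustment is 7 < 12, so +1): 7 + 1 = 8.
§3 applies: 8 + 2 = 10.
§4 applies: 10 + 1 = 11.
§5 applies (level before this adjustment is 11 < 22, so +1): 11 + 1 = 12.
Final offense level: 12.
Criminal history: 1 prior point → Category I (0-2).
Level 12 falls in the 8-12 band.
Grid: Level 8-12 × Category I = 10-16 months.
Probation check: level 12 ≤ 14 and category I ≤ II → eligible.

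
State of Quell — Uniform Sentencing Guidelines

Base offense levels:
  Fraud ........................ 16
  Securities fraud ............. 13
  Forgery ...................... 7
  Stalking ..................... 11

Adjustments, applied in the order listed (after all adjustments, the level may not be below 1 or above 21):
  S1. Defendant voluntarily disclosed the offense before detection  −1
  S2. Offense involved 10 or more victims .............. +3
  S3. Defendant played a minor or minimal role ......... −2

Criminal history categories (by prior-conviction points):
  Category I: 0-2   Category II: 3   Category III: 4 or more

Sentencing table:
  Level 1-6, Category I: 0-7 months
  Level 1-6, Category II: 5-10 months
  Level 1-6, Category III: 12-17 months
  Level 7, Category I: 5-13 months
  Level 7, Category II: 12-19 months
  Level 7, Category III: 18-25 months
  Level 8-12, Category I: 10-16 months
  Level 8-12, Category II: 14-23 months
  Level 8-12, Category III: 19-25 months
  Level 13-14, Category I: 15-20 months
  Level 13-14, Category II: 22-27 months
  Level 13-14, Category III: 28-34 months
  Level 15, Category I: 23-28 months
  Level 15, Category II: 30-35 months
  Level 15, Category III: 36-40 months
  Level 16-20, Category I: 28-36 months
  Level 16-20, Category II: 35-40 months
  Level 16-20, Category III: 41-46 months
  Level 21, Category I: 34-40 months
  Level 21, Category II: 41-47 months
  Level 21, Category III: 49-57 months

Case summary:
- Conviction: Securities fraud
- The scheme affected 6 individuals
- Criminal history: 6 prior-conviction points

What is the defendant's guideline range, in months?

28-34 months

Base offense level for securities fraud: 13.
Final offense level: 13.
Criminal history: 6 prior points → Category III (4+).
Level 13 falls in the 13-14 band.
Grid: Level 13-14 × Category III = 28-34 months.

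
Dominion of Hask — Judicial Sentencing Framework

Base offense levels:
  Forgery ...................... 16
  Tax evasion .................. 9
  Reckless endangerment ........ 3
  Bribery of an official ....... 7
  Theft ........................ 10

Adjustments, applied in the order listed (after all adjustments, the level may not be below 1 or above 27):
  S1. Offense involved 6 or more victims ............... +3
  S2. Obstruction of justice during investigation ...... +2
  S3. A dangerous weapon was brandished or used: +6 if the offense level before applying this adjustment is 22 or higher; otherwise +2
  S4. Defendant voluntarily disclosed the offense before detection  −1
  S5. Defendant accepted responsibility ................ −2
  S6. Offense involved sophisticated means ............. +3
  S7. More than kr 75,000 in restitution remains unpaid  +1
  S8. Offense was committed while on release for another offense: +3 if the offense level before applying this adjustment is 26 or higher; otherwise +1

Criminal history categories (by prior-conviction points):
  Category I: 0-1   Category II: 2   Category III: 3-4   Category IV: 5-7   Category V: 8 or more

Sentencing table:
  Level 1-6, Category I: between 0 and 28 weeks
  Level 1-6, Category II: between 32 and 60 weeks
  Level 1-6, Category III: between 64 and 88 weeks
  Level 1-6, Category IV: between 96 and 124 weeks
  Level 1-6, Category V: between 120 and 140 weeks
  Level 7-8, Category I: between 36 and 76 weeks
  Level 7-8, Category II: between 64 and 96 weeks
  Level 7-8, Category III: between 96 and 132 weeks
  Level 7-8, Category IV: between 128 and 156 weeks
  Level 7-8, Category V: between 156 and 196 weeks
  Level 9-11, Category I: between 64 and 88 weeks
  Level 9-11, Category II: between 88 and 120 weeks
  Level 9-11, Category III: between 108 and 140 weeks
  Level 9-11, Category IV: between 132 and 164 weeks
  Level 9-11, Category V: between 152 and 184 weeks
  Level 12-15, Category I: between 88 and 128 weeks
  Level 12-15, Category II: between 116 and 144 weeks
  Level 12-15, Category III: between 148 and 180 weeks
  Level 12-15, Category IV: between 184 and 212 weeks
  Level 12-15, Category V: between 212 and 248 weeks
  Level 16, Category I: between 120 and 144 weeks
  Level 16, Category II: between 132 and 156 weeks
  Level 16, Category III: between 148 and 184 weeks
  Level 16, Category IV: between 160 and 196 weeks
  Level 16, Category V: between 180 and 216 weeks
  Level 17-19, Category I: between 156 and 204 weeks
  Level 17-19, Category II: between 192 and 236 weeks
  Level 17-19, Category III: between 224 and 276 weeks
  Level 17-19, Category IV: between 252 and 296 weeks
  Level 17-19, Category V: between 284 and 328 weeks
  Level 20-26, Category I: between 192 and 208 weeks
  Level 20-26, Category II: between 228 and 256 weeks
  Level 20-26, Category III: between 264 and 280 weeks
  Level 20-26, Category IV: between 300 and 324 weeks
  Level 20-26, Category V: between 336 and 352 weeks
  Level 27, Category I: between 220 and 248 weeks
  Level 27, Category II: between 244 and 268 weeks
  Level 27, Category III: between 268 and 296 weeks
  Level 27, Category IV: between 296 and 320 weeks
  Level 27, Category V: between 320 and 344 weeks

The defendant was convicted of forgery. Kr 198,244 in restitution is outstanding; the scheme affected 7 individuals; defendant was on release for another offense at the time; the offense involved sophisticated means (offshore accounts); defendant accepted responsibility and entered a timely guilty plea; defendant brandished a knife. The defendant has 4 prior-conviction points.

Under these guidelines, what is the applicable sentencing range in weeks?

Base offense level for forgery: 16.
S1 applies: 16 + 3 = 19.
S3 applies (level before this adjustment is 19 < 22, so +2): 19 + 2 = 21.
S5 applies: 21 − 2 = 19.
S6 applies: 19 + 3 = 22.
S7 applies: 22 + 1 = 23.
S8 applies (level before this adjustment is 23 < 26, so +1): 23 + 1 = 24.
Final offense level: 24.
Criminal history: 4 prior points → Category III (3-4).
Level 24 falls in the 20-26 band.
Grid: Level 20-26 × Category III = 264-280 weeks.

264-280 weeks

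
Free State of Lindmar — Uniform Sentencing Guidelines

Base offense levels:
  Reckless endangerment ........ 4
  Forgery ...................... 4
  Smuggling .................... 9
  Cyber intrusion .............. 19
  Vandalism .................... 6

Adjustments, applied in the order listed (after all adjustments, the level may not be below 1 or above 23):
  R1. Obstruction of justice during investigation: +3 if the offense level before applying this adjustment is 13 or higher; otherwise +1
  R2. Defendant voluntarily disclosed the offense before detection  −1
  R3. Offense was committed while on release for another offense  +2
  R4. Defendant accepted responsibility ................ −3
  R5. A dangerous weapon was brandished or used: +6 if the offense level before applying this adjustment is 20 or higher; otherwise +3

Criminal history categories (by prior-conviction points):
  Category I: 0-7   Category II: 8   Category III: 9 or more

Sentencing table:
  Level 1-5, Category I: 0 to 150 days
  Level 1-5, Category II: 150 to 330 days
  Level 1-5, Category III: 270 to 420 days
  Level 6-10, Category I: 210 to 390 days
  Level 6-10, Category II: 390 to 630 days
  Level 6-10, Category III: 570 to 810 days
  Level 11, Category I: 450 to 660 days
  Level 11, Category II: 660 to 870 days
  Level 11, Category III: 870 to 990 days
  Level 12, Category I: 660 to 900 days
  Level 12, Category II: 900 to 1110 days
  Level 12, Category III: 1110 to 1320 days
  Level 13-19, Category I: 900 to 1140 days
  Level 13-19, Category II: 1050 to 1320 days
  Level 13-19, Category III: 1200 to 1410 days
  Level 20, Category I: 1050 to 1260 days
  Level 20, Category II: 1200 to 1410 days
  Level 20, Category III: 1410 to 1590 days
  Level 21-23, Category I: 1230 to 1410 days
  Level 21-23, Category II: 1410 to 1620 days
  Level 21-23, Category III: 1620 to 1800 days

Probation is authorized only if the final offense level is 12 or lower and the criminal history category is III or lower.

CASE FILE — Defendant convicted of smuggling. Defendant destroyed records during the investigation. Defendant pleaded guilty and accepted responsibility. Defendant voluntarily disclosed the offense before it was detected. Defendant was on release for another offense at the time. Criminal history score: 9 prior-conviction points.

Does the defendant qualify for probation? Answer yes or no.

Base offense level for smuggling: 9.
R1 applies (level before this adjustment is 9 < 13, so +1): 9 + 1 = 10.
R2 applies: 10 − 1 = 9.
R3 applies: 9 + 2 = 11.
R4 applies: 11 − 3 = 8.
Final offense level: 8.
Criminal history: 9 prior points → Category III (9+).
Level 8 falls in the 6-10 band.
Grid: Level 6-10 × Category III = 570-810 days.
Probation check: level 8 ≤ 12 and category III ≤ III → eligible.

Yes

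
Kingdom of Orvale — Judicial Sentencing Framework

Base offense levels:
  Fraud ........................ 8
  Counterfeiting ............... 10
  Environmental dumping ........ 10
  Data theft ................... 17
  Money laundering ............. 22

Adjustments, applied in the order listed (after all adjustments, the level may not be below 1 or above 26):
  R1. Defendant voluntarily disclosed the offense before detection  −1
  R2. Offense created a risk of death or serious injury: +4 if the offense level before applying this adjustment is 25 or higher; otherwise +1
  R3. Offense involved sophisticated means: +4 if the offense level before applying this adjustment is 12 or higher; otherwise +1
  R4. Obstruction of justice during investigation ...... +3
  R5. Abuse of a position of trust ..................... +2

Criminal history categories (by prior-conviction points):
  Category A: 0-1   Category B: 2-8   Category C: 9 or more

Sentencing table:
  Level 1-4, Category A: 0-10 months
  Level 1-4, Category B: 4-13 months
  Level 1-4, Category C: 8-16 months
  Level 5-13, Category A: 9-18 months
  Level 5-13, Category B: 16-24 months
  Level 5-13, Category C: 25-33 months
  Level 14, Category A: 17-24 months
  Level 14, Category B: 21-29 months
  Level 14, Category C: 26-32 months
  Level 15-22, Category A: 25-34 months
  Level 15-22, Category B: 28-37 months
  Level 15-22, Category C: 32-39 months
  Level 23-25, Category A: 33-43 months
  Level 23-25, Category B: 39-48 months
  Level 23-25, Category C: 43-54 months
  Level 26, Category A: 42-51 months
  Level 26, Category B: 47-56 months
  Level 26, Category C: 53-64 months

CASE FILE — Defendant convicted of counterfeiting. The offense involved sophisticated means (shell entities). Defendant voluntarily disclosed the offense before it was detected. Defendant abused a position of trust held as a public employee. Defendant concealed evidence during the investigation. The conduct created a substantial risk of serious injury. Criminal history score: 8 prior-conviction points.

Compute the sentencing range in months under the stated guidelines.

Base offense level for counterfeiting: 10.
R1 applies: 10 − 1 = 9.
R2 applies (level before this adjustment is 9 < 25, so +1): 9 + 1 = 10.
R3 applies (level before this adjustment is 10 < 12, so +1): 10 + 1 = 11.
R4 applies: 11 + 3 = 14.
R5 applies: 14 + 2 = 16.
Final offense level: 16.
Criminal history: 8 prior points → Category B (2-8).
Level 16 falls in the 15-22 band.
Grid: Level 15-22 × Category B = 28-37 months.

28-37 months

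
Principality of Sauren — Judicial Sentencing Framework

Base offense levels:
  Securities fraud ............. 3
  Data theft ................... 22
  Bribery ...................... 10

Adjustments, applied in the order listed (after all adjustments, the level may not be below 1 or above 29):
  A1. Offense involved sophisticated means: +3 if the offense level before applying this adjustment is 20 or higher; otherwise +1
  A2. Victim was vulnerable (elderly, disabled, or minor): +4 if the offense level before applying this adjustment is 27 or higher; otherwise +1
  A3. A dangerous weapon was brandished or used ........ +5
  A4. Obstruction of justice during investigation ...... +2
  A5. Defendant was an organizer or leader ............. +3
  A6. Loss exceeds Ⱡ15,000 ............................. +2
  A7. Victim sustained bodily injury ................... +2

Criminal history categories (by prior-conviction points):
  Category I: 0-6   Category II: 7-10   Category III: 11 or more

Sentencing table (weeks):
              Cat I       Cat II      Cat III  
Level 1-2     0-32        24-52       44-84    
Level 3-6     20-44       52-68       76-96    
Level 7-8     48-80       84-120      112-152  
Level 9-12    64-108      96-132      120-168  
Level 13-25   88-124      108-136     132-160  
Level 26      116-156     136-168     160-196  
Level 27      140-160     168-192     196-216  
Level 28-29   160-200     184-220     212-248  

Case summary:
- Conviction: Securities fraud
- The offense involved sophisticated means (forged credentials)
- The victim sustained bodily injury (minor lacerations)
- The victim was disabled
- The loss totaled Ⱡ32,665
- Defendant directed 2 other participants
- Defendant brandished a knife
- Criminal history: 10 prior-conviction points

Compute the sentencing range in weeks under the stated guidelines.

Base offense level for securities fraud: 3.
A1 applies (level before this adjustment is 3 < 20, so +1): 3 + 1 = 4.
A2 applies (level before this adjustment is 4 < 27, so +1): 4 + 1 = 5.
A3 applies: 5 + 5 = 10.
A5 applies: 10 + 3 = 13.
A6 applies: 13 + 2 = 15.
A7 applies: 15 + 2 = 17.
Final offense level: 17.
Criminal history: 10 prior points → Category II (7-10).
Level 17 falls in the 13-25 band.
Grid: Level 13-25 × Category II = 108-136 weeks.

108-136 weeks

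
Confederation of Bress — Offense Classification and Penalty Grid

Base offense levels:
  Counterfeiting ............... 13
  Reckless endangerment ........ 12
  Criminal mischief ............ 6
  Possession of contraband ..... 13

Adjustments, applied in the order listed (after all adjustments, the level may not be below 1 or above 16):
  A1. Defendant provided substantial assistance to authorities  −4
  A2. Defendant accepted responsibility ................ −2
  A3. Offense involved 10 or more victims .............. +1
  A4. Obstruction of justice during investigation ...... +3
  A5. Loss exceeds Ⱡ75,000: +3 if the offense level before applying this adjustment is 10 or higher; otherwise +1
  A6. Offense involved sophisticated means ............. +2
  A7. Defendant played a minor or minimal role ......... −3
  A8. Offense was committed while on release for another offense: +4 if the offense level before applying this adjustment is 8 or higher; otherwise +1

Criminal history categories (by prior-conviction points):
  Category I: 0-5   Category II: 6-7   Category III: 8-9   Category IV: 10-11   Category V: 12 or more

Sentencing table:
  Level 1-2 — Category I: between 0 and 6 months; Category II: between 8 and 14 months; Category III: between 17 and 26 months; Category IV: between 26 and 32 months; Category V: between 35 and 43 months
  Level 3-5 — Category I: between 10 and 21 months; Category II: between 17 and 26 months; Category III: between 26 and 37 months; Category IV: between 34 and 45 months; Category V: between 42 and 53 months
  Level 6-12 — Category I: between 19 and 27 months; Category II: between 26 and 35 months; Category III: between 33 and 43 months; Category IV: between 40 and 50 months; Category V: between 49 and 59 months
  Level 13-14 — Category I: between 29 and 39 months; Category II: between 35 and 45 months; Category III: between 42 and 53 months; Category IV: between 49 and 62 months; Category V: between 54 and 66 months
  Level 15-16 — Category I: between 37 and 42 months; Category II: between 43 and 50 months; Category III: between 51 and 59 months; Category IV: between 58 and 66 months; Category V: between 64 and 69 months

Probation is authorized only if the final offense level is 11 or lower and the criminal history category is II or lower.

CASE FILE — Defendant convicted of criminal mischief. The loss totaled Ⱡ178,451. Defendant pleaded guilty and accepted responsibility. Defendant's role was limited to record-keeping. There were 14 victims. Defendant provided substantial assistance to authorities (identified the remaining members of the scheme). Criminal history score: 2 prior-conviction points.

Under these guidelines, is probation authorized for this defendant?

Yes

Base offense level for criminal mischief: 6.
A1 applies: 6 − 4 = 2.
A2 applies: 2 − 2 = 0.
A3 applies: 0 + 1 = 1.
A5 applies (level before this adjustment is 1 < 10, so +1): 1 + 1 = 2.
A6 does not apply.
A7 applies: 2 − 3 = -1.
A8 does not apply.
Level -1 is below the minimum of 1; floored at 1.
Final offense level: 1.
Criminal history: 2 prior points → Category I (0-5).
Level 1 falls in the 1-2 band.
Grid: Level 1-2 × Category I = 0-6 months.
Probation check: level 1 ≤ 11 and category I ≤ II → eligible.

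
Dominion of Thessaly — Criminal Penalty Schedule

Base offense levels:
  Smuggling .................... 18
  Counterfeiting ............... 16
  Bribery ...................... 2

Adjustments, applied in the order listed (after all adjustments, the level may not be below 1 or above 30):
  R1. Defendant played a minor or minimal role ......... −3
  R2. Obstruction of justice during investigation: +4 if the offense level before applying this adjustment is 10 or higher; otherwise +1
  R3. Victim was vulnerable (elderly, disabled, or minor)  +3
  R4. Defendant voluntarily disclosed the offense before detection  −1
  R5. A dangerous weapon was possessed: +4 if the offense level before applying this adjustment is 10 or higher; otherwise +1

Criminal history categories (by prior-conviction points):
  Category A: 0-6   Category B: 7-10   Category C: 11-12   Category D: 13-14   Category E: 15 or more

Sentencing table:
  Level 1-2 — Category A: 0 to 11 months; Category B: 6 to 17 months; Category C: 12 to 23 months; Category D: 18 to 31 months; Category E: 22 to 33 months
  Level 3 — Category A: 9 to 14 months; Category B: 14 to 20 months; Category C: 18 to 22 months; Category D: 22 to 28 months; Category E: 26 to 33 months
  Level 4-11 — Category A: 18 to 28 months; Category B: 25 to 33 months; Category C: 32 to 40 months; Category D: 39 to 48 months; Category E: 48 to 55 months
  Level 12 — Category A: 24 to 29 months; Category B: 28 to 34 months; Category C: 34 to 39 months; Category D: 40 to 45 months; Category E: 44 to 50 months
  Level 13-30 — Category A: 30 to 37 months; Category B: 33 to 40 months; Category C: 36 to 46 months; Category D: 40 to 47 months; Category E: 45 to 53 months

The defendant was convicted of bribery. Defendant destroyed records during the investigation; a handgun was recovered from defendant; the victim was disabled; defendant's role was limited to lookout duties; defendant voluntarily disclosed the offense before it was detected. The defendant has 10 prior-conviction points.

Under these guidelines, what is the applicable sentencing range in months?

Base offense level for bribery: 2.
R1 applies: 2 − 3 = -1.
R2 applies (level before this adjustment is -1 < 10, so +1): -1 + 1 = 0.
R3 applies: 0 + 3 = 3.
R4 applies: 3 − 1 = 2.
R5 applies (level before this adjustment is 2 < 10, so +1): 2 + 1 = 3.
Final offense level: 3.
Criminal history: 10 prior points → Category B (7-10).
Level 3 falls in the 3 band.
Grid: Level 3 × Category B = 14-20 months.

14-20 months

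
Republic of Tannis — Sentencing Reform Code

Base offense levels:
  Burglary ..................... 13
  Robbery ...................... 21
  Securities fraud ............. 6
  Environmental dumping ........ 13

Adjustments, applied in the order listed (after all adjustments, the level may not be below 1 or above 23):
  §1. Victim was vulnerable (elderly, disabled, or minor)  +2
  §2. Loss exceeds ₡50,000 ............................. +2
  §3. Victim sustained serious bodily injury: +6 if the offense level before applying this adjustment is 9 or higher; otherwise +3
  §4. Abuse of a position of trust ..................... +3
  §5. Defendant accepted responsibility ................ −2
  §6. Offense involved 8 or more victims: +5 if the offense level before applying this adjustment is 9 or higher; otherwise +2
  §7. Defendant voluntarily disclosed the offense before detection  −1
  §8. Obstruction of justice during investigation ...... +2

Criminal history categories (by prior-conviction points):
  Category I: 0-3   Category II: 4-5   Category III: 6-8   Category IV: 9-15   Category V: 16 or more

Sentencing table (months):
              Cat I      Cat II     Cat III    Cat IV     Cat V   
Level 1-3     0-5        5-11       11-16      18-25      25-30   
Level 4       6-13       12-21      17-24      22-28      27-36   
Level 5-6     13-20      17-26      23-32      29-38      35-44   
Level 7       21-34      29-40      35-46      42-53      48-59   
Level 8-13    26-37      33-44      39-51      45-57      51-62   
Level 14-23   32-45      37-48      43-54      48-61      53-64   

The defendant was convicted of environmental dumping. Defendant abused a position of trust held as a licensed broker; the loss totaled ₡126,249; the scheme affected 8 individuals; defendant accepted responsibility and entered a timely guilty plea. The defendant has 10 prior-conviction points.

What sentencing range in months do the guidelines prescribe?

Base offense level for environmental dumping: 13.
§1 does not apply.
§2 applies: 13 + 2 = 15.
§3 does not apply.
§4 applies: 15 + 3 = 18.
§5 applies: 18 − 2 = 16.
§6 applies (level before this adjustment is 16 ≥ 9, so +5): 16 + 5 = 21.
Final offense level: 21.
Criminal history: 10 prior points → Category IV (9-15).
Level 21 falls in the 14-23 band.
Grid: Level 14-23 × Category IV = 48-61 months.

48-61 months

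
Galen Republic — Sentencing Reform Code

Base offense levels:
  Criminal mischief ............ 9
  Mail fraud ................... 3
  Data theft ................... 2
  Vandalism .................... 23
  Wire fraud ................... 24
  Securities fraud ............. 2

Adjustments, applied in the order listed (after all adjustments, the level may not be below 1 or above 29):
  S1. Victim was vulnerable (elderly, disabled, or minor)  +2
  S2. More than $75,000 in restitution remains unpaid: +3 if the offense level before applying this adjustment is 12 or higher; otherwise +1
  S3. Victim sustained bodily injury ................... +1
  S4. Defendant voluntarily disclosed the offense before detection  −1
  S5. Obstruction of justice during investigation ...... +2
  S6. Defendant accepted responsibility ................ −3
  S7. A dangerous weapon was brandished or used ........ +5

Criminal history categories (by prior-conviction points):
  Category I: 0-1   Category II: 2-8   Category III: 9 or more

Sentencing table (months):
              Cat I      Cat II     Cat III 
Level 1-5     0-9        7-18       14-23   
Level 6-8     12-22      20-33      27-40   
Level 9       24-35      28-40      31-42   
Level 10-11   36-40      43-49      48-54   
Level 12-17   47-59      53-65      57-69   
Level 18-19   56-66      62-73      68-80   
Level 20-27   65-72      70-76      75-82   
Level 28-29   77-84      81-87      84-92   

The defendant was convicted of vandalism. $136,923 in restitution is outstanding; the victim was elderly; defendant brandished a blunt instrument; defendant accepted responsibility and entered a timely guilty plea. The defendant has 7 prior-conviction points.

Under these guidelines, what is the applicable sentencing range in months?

81-87 months

Base offense level for vandalism: 23.
S1 applies: 23 + 2 = 25.
S2 applies (level before this adjustment is 25 ≥ 12, so +3): 25 + 3 = 28.
S6 applies: 28 − 3 = 25.
S7 applies: 25 + 5 = 30.
Level 30 exceeds the maximum of 29; capped at 29.
Final offense level: 29.
Criminal history: 7 prior points → Category II (2-8).
Level 29 falls in the 28-29 band.
Grid: Level 28-29 × Category II = 81-87 months.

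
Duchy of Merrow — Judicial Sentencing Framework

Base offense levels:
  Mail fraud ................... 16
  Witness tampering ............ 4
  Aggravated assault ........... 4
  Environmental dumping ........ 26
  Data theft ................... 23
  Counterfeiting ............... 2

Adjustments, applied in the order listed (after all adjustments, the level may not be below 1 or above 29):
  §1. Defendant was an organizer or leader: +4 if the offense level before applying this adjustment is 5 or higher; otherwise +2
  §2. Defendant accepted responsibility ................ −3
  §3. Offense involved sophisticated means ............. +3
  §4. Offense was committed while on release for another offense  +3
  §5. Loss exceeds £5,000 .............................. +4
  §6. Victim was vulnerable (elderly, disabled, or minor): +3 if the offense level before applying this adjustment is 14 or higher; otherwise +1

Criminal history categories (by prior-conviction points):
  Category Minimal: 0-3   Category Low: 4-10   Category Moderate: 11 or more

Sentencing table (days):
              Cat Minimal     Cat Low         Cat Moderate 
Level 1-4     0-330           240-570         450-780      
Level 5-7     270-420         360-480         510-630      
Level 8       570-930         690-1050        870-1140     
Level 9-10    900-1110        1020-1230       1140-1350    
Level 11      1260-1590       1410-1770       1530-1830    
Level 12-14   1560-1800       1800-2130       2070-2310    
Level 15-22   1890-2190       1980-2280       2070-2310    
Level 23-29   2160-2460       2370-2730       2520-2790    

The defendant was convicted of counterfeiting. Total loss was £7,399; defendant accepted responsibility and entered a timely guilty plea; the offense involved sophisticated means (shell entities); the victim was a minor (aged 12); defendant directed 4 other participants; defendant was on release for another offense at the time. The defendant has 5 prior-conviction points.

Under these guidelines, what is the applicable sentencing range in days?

1800-2130 days

Base offense level for counterfeiting: 2.
§1 applies (level before this adjustment is 2 < 5, so +2): 2 + 2 = 4.
§2 applies: 4 − 3 = 1.
§3 applies: 1 + 3 = 4.
§4 applies: 4 + 3 = 7.
§5 applies: 7 + 4 = 11.
§6 applies (level before this adjustment is 11 < 14, so +1): 11 + 1 = 12.
Final offense level: 12.
Criminal history: 5 prior points → Category Low (4-10).
Level 12 falls in the 12-14 band.
Grid: Level 12-14 × Category Low = 1800-2130 days.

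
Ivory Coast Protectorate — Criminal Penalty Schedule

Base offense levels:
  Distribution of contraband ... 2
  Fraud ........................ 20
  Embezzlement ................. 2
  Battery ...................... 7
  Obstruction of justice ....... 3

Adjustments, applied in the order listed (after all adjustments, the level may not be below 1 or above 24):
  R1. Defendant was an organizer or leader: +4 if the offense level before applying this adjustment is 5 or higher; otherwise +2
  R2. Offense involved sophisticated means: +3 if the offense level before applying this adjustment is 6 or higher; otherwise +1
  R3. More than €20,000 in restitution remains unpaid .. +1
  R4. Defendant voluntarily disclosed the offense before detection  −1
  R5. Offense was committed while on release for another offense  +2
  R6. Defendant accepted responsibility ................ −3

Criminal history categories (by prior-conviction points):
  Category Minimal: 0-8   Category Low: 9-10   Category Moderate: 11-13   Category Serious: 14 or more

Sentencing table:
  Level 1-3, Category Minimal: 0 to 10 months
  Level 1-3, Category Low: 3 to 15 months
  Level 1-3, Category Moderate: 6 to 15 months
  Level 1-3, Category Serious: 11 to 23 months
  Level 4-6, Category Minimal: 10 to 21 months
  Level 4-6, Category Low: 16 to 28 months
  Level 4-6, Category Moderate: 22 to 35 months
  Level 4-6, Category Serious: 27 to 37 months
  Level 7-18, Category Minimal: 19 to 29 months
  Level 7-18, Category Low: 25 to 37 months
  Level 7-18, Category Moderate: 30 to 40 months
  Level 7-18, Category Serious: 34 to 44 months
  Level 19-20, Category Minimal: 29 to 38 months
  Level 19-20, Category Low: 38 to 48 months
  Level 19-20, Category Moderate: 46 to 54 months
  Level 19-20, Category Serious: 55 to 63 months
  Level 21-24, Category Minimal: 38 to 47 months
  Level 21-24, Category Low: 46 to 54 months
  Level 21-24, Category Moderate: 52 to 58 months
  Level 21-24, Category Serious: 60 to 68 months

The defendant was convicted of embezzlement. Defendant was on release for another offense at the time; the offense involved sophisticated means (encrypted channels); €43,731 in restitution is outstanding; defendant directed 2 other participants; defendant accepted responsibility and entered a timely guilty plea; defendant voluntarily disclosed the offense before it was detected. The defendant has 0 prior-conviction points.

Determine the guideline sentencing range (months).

Base offense level for embezzlement: 2.
R1 applies (level before this adjustment is 2 < 5, so +2): 2 + 2 = 4.
R2 applies (level before this adjustment is 4 < 6, so +1): 4 + 1 = 5.
R3 applies: 5 + 1 = 6.
R4 applies: 6 − 1 = 5.
R5 applies: 5 + 2 = 7.
R6 applies: 7 − 3 = 4.
Final offense level: 4.
Criminal history: 0 prior points → Category Minimal (0-8).
Level 4 falls in the 4-6 band.
Grid: Level 4-6 × Category Minimal = 10-21 months.

10-21 months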